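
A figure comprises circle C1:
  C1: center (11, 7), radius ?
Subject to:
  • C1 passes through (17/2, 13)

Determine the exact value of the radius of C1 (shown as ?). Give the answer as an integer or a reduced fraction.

13/2

1. [C1∋P]  r_C1² − 169/4 = 0  ⇒  r_C1 = 13/2 (r>0 drops 1)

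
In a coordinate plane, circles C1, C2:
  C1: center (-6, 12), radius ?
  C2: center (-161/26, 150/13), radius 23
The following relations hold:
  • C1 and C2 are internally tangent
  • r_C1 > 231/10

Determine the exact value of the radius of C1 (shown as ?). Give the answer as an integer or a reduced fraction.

47/2

1. [int C1,C2]  r_C1² − 46r_C1 + 2115/4 = 0  ⇒  r_C1 = 45/2 or 47/2
2. given r_C1 > 231/10: keep 47/2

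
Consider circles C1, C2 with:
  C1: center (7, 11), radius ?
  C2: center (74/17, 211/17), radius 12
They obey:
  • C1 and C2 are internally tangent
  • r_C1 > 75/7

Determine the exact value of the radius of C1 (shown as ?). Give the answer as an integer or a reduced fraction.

1. [int C1,C2]  r_C1² − 24r_C1 + 135 = 0  ⇒  r_C1 = 9 or 15
2. given r_C1 > 75/7: keep 15

15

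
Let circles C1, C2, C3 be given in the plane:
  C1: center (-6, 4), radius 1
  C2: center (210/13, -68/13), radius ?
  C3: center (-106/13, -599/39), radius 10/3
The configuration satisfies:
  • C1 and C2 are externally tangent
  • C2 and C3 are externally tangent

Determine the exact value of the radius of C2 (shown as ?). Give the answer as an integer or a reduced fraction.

1. [ext C1·C2]  r_C2² + 2r_C2 − 575 = 0  ⇒  r_C2 = 23 (r>0 drops 1)
2. [ext C2·C3]  r_C2² + (20/3)r_C2 − 2047/3 = 0  ⇒  r_C2 = 23 (r>0 drops 1)

23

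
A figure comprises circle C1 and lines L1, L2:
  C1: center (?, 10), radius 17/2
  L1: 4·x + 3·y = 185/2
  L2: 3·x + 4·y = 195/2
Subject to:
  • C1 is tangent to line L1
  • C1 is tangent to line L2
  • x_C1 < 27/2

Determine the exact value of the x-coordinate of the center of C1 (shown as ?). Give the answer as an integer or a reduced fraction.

5

1. [C1‖L1]  x_C1² − (125/4)x_C1 + 525/4 = 0  ⇒  x_C1 = 5 or 105/4
2. [C1‖L2]  x_C1² − (115/3)x_C1 + 500/3 = 0  ⇒  x_C1 = 5 or 100/3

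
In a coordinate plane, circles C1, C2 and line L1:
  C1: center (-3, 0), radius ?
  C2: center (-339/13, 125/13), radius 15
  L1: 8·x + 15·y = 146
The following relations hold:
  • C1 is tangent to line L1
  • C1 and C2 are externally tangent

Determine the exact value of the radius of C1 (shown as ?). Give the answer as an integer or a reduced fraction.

10

1. [C1‖L1]  r_C1² − 100 = 0  ⇒  r_C1 = 10 (r>0 drops 1)
2. [ext C1·C2]  r_C1² + 30r_C1 − 400 = 0  ⇒  r_C1 = 10 (r>0 drops 1)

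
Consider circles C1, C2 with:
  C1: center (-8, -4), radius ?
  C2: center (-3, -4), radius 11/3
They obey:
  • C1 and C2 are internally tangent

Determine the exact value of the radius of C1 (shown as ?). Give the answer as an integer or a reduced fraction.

26/3

1. [int C1,C2]  r_C1² − (22/3)r_C1 − 104/9 = 0  ⇒  r_C1 = 26/3 (r>0 drops 1)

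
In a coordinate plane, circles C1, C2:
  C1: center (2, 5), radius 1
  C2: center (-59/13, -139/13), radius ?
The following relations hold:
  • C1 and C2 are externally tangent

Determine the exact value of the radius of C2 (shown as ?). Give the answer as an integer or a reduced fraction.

16

1. [ext C1·C2]  r_C2² + 2r_C2 − 288 = 0  ⇒  r_C2 = 16 (r>0 drops 1)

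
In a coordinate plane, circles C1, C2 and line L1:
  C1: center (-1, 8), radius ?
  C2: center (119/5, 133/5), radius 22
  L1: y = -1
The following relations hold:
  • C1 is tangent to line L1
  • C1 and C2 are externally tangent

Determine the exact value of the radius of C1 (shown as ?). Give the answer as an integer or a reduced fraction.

1. [C1‖L1]  r_C1² − 81 = 0  ⇒  r_C1 = 9 (r>0 drops 1)
2. [ext C1·C2]  r_C1² + 44r_C1 − 477 = 0  ⇒  r_C1 = 9 (r>0 drops 1)

9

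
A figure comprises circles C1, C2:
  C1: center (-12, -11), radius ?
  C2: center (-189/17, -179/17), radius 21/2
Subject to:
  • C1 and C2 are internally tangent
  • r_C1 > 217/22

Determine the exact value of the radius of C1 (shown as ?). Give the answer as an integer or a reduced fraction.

1. [int C1,C2]  r_C1² − 21r_C1 + 437/4 = 0  ⇒  r_C1 = 19/2 or 23/2
2. given r_C1 > 217/22: keep 23/2

23/2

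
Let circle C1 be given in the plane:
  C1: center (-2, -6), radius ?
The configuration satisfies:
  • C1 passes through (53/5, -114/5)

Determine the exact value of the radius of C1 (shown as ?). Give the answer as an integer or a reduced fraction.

21

1. [C1∋P]  r_C1² − 441 = 0  ⇒  r_C1 = 21 (r>0 drops 1)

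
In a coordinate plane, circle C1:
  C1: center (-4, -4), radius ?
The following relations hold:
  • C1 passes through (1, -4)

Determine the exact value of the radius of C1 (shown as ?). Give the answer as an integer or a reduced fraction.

1. [C1∋P]  r_C1² − 25 = 0  ⇒  r_C1 = 5 (r>0 drops 1)

5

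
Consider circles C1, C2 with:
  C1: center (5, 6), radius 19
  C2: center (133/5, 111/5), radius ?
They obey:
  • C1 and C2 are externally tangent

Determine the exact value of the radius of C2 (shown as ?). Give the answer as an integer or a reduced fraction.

8

1. [ext C1·C2]  r_C2² + 38r_C2 − 368 = 0  ⇒  r_C2 = 8 (r>0 drops 1)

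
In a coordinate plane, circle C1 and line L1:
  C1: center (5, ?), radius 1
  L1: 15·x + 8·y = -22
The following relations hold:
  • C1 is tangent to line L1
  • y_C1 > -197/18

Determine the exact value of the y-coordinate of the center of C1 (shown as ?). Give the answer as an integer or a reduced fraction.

-10

1. [C1‖L1]  y_C1² + (97/4)y_C1 + 285/2 = 0  ⇒  y_C1 = -57/4 or -10
2. given y_C1 > -197/18: keep -10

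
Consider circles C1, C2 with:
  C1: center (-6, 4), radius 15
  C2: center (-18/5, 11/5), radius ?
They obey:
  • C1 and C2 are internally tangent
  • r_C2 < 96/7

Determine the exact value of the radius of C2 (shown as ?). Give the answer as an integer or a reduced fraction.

1. [int C1,C2]  r_C2² − 30r_C2 + 216 = 0  ⇒  r_C2 = 12 or 18
2. given r_C2 < 96/7: keep 12

12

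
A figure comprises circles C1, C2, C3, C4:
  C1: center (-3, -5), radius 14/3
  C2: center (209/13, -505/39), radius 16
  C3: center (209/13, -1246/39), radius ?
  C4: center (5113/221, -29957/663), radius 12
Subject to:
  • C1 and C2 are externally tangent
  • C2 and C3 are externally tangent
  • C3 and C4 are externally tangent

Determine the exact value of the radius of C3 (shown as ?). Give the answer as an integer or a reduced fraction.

3

1. [ext C2·C3]  r_C3² + 32r_C3 − 105 = 0  ⇒  r_C3 = 3 (r>0 drops 1)
2. [ext C3·C4]  r_C3² + 24r_C3 − 81 = 0  ⇒  r_C3 = 3 (r>0 drops 1)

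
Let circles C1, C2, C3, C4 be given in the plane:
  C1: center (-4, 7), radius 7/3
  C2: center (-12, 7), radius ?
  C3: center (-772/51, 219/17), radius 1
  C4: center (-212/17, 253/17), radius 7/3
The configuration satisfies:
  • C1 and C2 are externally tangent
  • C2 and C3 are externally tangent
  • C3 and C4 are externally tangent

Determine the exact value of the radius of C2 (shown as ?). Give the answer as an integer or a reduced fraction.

17/3

1. [ext C1·C2]  r_C2² + (14/3)r_C2 − 527/9 = 0  ⇒  r_C2 = 17/3 (r>0 drops 1)
2. [ext C2·C3]  r_C2² + 2r_C2 − 391/9 = 0  ⇒  r_C2 = 17/3 (r>0 drops 1)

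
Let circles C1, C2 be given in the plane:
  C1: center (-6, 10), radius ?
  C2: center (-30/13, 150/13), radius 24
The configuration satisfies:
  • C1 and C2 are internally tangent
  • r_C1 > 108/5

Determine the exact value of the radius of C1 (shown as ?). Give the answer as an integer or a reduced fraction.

1. [int C1,C2]  r_C1² − 48r_C1 + 560 = 0  ⇒  r_C1 = 20 or 28
2. given r_C1 > 108/5: keep 28

28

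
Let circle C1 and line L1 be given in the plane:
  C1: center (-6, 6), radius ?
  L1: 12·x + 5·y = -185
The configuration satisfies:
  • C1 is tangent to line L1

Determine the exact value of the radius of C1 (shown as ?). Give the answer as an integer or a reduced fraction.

11

1. [C1‖L1]  r_C1² − 121 = 0  ⇒  r_C1 = 11 (r>0 drops 1)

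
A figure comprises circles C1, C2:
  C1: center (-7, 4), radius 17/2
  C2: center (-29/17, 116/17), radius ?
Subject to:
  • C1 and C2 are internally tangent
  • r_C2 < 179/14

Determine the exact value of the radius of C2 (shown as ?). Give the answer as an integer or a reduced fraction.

5/2

1. [int C1,C2]  r_C2² − 17r_C2 + 145/4 = 0  ⇒  r_C2 = 5/2 or 29/2
2. given r_C2 < 179/14: keep 5/2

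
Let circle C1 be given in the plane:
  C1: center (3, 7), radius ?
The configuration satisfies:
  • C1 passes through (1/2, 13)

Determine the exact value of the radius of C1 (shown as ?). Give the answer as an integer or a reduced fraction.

1. [C1∋P]  r_C1² − 169/4 = 0  ⇒  r_C1 = 13/2 (r>0 drops 1)

13/2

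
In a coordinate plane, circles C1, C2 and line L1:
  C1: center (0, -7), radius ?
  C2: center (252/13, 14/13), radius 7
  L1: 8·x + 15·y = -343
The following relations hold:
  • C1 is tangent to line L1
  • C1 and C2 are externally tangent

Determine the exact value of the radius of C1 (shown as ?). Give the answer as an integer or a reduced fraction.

14

1. [C1‖L1]  r_C1² − 196 = 0  ⇒  r_C1 = 14 (r>0 drops 1)
2. [ext C1·C2]  r_C1² + 14r_C1 − 392 = 0  ⇒  r_C1 = 14 (r>0 drops 1)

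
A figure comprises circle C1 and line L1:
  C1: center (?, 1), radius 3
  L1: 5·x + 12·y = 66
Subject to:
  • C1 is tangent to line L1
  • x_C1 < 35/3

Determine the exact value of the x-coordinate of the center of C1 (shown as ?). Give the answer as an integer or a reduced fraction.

1. [C1‖L1]  x_C1² − (108/5)x_C1 + 279/5 = 0  ⇒  x_C1 = 3 or 93/5
2. given x_C1 < 35/3: keep 3

3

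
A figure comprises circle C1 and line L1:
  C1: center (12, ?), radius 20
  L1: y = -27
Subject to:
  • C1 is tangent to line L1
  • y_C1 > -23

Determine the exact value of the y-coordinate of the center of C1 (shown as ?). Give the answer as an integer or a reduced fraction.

-7

1. [C1‖L1]  y_C1² + 54y_C1 + 329 = 0  ⇒  y_C1 = -47 or -7
2. given y_C1 > -23: keep -7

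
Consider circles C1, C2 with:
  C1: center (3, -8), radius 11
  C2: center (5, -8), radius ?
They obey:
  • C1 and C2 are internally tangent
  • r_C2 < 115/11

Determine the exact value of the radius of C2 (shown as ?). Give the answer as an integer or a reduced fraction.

1. [int C1,C2]  r_C2² − 22r_C2 + 117 = 0  ⇒  r_C2 = 9 or 13
2. given r_C2 < 115/11: keep 9

9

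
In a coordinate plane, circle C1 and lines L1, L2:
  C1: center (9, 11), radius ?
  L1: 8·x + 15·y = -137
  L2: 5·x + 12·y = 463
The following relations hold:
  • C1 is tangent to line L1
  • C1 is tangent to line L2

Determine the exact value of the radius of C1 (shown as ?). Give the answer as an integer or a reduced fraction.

1. [C1‖L1]  r_C1² − 484 = 0  ⇒  r_C1 = 22 (r>0 drops 1)
2. [C1‖L2]  r_C1² − 484 = 0  ⇒  r_C1 = 22 (r>0 drops 1)

22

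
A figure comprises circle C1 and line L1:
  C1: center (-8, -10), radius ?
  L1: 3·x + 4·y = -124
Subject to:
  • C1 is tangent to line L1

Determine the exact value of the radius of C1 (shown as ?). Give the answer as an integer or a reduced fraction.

1. [C1‖L1]  r_C1² − 144 = 0  ⇒  r_C1 = 12 (r>0 drops 1)

12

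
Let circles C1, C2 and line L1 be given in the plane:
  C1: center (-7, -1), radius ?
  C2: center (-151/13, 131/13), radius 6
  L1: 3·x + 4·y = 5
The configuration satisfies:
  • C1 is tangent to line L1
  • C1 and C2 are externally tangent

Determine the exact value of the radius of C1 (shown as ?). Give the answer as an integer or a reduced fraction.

1. [C1‖L1]  r_C1² − 36 = 0  ⇒  r_C1 = 6 (r>0 drops 1)
2. [ext C1·C2]  r_C1² + 12r_C1 − 108 = 0  ⇒  r_C1 = 6 (r>0 drops 1)

6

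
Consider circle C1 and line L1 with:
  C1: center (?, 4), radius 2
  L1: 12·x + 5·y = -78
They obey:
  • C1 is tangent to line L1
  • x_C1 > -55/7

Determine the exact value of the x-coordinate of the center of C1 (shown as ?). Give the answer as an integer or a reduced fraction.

-6

1. [C1‖L1]  x_C1² + (49/3)x_C1 + 62 = 0  ⇒  x_C1 = -31/3 or -6
2. given x_C1 > -55/7: keep -6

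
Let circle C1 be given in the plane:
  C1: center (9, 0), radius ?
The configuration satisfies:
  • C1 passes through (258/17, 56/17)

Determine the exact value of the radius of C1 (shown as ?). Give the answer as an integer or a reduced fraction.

7

1. [C1∋P]  r_C1² − 49 = 0  ⇒  r_C1 = 7 (r>0 drops 1)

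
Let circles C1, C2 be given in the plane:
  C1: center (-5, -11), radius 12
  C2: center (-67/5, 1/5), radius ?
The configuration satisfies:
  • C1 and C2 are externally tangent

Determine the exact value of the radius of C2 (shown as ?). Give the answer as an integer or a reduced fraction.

2

1. [ext C1·C2]  r_C2² + 24r_C2 − 52 = 0  ⇒  r_C2 = 2 (r>0 drops 1)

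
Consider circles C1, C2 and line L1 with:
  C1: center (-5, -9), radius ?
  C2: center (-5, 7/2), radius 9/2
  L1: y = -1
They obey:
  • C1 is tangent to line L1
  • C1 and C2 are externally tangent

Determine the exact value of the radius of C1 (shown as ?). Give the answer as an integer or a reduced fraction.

8

1. [C1‖L1]  r_C1² − 64 = 0  ⇒  r_C1 = 8 (r>0 drops 1)
2. [ext C1·C2]  r_C1² + 9r_C1 − 136 = 0  ⇒  r_C1 = 8 (r>0 drops 1)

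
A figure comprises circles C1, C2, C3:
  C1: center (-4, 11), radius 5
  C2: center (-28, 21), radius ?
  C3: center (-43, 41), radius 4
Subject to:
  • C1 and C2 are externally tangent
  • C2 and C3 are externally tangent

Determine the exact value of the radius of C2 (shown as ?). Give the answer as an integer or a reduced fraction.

1. [ext C1·C2]  r_C2² + 10r_C2 − 651 = 0  ⇒  r_C2 = 21 (r>0 drops 1)
2. [ext C2·C3]  r_C2² + 8r_C2 − 609 = 0  ⇒  r_C2 = 21 (r>0 drops 1)

21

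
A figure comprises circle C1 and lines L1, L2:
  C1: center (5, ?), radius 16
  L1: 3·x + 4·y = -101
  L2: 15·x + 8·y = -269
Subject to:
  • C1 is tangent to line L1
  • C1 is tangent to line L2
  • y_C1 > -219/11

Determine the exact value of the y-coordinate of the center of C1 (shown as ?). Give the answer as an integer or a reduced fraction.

1. [C1‖L1]  y_C1² + 58y_C1 + 441 = 0  ⇒  y_C1 = -49 or -9
2. [C1‖L2]  y_C1² + 86y_C1 + 693 = 0  ⇒  y_C1 = -77 or -9

-9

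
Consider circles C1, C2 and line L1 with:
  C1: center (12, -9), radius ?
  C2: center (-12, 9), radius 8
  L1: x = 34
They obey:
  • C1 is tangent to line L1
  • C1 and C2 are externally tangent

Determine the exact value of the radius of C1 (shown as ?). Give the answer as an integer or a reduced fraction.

22

1. [C1‖L1]  r_C1² − 484 = 0  ⇒  r_C1 = 22 (r>0 drops 1)
2. [ext C1·C2]  r_C1² + 16r_C1 − 836 = 0  ⇒  r_C1 = 22 (r>0 drops 1)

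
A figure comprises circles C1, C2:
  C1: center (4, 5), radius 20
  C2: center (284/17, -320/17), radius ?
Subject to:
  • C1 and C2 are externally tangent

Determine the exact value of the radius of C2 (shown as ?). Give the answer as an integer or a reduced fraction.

7

1. [ext C1·C2]  r_C2² + 40r_C2 − 329 = 0  ⇒  r_C2 = 7 (r>0 drops 1)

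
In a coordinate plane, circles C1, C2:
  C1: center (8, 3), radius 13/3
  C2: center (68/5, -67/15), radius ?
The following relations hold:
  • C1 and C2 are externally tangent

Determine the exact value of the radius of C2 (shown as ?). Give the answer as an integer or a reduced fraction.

1. [ext C1·C2]  r_C2² + (26/3)r_C2 − 205/3 = 0  ⇒  r_C2 = 5 (r>0 drops 1)

5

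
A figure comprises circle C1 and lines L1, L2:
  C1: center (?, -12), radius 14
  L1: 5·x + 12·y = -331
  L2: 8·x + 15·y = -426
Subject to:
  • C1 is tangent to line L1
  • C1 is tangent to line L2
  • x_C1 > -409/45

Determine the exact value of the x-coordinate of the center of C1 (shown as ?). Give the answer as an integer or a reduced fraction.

-1

1. [C1‖L1]  x_C1² + (374/5)x_C1 + 369/5 = 0  ⇒  x_C1 = -369/5 or -1
2. [C1‖L2]  x_C1² + (123/2)x_C1 + 121/2 = 0  ⇒  x_C1 = -121/2 or -1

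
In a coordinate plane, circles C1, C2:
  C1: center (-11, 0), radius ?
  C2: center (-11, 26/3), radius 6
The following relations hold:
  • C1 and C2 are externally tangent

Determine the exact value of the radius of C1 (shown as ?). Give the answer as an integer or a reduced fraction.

1. [ext C1·C2]  r_C1² + 12r_C1 − 352/9 = 0  ⇒  r_C1 = 8/3 (r>0 drops 1)

8/3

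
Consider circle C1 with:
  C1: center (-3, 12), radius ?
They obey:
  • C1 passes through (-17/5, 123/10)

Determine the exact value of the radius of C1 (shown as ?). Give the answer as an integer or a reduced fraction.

1. [C1∋P]  r_C1² − 1/4 = 0  ⇒  r_C1 = 1/2 (r>0 drops 1)

1/2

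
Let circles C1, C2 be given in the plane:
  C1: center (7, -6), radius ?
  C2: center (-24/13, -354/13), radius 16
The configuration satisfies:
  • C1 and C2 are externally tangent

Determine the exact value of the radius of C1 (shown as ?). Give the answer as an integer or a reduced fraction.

1. [ext C1·C2]  r_C1² + 32r_C1 − 273 = 0  ⇒  r_C1 = 7 (r>0 drops 1)

7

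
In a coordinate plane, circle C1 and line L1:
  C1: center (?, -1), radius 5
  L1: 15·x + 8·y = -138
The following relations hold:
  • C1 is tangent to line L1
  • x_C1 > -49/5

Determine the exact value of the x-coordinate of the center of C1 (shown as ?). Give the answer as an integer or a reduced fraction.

1. [C1‖L1]  x_C1² + (52/3)x_C1 + 43 = 0  ⇒  x_C1 = -43/3 or -3
2. given x_C1 > -49/5: keep -3

-3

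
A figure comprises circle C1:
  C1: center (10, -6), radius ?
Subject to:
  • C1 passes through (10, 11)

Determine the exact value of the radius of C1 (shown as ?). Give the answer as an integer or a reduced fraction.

1. [C1∋P]  r_C1² − 289 = 0  ⇒  r_C1 = 17 (r>0 drops 1)

17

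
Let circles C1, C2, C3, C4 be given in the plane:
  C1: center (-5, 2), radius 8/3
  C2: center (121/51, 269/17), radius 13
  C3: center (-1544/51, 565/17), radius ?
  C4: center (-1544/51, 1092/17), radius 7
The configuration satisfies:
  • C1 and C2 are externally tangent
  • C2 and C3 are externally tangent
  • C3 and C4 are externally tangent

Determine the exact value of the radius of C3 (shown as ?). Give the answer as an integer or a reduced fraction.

24

1. [ext C2·C3]  r_C3² + 26r_C3 − 1200 = 0  ⇒  r_C3 = 24 (r>0 drops 1)
2. [ext C3·C4]  r_C3² + 14r_C3 − 912 = 0  ⇒  r_C3 = 24 (r>0 drops 1)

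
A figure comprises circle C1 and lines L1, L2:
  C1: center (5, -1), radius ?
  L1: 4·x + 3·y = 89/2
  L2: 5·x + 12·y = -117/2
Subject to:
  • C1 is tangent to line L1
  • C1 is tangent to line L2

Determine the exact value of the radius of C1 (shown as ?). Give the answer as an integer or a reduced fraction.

1. [C1‖L1]  r_C1² − 121/4 = 0  ⇒  r_C1 = 11/2 (r>0 drops 1)
2. [C1‖L2]  r_C1² − 121/4 = 0  ⇒  r_C1 = 11/2 (r>0 drops 1)

11/2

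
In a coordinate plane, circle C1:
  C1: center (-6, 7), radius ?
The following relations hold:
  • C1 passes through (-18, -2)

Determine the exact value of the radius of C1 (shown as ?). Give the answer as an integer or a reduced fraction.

1. [C1∋P]  r_C1² − 225 = 0  ⇒  r_C1 = 15 (r>0 drops 1)

15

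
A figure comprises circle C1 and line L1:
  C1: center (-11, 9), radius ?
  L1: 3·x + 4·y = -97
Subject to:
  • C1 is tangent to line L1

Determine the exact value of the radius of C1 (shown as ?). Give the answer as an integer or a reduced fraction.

1. [C1‖L1]  r_C1² − 400 = 0  ⇒  r_C1 = 20 (r>0 drops 1)

20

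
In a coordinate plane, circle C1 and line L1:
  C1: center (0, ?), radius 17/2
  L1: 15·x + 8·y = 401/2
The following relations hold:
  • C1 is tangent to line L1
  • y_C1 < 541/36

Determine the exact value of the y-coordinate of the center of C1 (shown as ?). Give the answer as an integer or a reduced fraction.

1. [C1‖L1]  y_C1² − (401/8)y_C1 + 2415/8 = 0  ⇒  y_C1 = 7 or 345/8
2. given y_C1 < 541/36: keep 7

7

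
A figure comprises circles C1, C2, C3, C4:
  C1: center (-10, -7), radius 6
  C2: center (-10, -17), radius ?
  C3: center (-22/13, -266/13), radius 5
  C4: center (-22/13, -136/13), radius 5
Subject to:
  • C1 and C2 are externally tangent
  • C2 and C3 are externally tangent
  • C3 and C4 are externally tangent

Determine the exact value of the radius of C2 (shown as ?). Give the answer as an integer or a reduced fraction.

1. [ext C1·C2]  r_C2² + 12r_C2 − 64 = 0  ⇒  r_C2 = 4 (r>0 drops 1)
2. [ext C2·C3]  r_C2² + 10r_C2 − 56 = 0  ⇒  r_C2 = 4 (r>0 drops 1)

4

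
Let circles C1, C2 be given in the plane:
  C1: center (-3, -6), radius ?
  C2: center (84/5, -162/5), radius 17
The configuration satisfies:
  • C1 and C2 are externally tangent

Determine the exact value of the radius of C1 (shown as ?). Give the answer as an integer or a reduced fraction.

1. [ext C1·C2]  r_C1² + 34r_C1 − 800 = 0  ⇒  r_C1 = 16 (r>0 drops 1)

16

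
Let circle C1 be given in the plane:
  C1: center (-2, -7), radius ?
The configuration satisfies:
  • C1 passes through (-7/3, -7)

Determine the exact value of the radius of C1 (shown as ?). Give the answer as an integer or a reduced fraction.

1/3

1. [C1∋P]  r_C1² − 1/9 = 0  ⇒  r_C1 = 1/3 (r>0 drops 1)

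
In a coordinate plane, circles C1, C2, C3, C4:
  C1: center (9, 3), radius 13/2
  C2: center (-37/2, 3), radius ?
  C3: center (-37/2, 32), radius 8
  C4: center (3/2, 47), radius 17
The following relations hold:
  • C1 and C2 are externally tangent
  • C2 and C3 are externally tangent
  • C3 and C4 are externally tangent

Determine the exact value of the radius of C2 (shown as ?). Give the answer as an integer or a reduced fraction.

21

1. [ext C1·C2]  r_C2² + 13r_C2 − 714 = 0  ⇒  r_C2 = 21 (r>0 drops 1)
2. [ext C2·C3]  r_C2² + 16r_C2 − 777 = 0  ⇒  r_C2 = 21 (r>0 drops 1)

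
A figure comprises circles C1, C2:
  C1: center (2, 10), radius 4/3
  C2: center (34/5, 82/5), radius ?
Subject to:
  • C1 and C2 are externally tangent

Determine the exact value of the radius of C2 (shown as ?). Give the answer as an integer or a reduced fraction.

1. [ext C1·C2]  r_C2² + (8/3)r_C2 − 560/9 = 0  ⇒  r_C2 = 20/3 (r>0 drops 1)

20/3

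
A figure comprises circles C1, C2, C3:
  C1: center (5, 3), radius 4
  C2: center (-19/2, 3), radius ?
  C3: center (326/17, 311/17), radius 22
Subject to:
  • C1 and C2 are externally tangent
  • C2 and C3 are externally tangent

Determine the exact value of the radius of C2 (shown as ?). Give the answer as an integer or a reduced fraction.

1. [ext C1·C2]  r_C2² + 8r_C2 − 777/4 = 0  ⇒  r_C2 = 21/2 (r>0 drops 1)
2. [ext C2·C3]  r_C2² + 44r_C2 − 2289/4 = 0  ⇒  r_C2 = 21/2 (r>0 drops 1)

21/2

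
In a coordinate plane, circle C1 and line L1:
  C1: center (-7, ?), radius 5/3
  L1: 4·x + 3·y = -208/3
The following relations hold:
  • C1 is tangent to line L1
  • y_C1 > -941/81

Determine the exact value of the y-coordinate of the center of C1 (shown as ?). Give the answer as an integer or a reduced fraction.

1. [C1‖L1]  y_C1² + (248/9)y_C1 + 1639/9 = 0  ⇒  y_C1 = -149/9 or -11
2. given y_C1 > -941/81: keep -11

-11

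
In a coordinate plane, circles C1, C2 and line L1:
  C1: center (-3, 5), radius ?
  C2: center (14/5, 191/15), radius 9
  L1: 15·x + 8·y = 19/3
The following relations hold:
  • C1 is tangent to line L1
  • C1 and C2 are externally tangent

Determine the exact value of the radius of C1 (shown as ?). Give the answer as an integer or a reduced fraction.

1. [C1‖L1]  r_C1² − 4/9 = 0  ⇒  r_C1 = 2/3 (r>0 drops 1)
2. [ext C1·C2]  r_C1² + 18r_C1 − 112/9 = 0  ⇒  r_C1 = 2/3 (r>0 drops 1)

2/3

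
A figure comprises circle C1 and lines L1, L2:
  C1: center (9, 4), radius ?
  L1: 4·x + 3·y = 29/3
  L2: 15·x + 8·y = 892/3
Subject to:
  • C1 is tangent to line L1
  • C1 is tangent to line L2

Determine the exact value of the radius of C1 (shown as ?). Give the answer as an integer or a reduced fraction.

23/3

1. [C1‖L1]  r_C1² − 529/9 = 0  ⇒  r_C1 = 23/3 (r>0 drops 1)
2. [C1‖L2]  r_C1² − 529/9 = 0  ⇒  r_C1 = 23/3 (r>0 drops 1)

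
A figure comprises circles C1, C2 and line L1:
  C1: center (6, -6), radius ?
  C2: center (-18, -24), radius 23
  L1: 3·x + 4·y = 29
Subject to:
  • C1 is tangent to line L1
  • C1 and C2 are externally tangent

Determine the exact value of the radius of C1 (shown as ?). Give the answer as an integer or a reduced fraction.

7

1. [C1‖L1]  r_C1² − 49 = 0  ⇒  r_C1 = 7 (r>0 drops 1)
2. [ext C1·C2]  r_C1² + 46r_C1 − 371 = 0  ⇒  r_C1 = 7 (r>0 drops 1)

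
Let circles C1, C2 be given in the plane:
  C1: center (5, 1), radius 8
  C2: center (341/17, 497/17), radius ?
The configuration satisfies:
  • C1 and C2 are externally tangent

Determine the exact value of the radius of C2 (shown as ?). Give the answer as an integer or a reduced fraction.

24

1. [ext C1·C2]  r_C2² + 16r_C2 − 960 = 0  ⇒  r_C2 = 24 (r>0 drops 1)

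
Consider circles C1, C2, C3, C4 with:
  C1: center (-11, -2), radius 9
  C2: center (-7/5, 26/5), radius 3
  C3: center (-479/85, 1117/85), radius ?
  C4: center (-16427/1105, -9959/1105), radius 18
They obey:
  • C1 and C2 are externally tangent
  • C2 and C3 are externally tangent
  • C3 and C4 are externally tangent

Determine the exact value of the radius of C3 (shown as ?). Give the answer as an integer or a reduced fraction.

1. [ext C2·C3]  r_C3² + 6r_C3 − 72 = 0  ⇒  r_C3 = 6 (r>0 drops 1)
2. [ext C3·C4]  r_C3² + 36r_C3 − 252 = 0  ⇒  r_C3 = 6 (r>0 drops 1)

6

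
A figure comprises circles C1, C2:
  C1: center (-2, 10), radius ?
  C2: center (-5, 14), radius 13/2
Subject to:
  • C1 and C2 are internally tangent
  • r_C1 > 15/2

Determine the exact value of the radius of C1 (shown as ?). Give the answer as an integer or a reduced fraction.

23/2

1. [int C1,C2]  r_C1² − 13r_C1 + 69/4 = 0  ⇒  r_C1 = 3/2 or 23/2
2. given r_C1 > 15/2: keep 23/2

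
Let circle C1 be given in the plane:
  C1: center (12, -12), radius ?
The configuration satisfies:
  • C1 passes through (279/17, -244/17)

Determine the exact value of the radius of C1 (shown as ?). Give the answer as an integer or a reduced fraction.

5

1. [C1∋P]  r_C1² − 25 = 0  ⇒  r_C1 = 5 (r>0 drops 1)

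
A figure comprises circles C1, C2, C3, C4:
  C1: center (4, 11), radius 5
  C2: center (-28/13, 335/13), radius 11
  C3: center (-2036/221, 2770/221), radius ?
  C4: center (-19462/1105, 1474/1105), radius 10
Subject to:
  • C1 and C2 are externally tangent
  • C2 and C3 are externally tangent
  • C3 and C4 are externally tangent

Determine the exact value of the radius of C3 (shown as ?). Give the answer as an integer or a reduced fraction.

4

1. [ext C2·C3]  r_C3² + 22r_C3 − 104 = 0  ⇒  r_C3 = 4 (r>0 drops 1)
2. [ext C3·C4]  r_C3² + 20r_C3 − 96 = 0  ⇒  r_C3 = 4 (r>0 drops 1)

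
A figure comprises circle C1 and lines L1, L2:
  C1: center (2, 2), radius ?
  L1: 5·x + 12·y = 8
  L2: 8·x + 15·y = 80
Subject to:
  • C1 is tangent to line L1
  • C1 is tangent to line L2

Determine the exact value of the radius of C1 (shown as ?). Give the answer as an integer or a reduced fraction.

2

1. [C1‖L1]  r_C1² − 4 = 0  ⇒  r_C1 = 2 (r>0 drops 1)
2. [C1‖L2]  r_C1² − 4 = 0  ⇒  r_C1 = 2 (r>0 drops 1)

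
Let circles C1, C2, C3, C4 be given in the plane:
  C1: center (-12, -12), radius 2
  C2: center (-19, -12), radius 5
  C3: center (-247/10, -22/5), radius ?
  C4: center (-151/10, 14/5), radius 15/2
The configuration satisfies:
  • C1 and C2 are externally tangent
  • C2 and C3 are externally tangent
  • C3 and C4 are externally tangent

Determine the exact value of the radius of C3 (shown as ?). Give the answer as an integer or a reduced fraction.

1. [ext C2·C3]  r_C3² + 10r_C3 − 261/4 = 0  ⇒  r_C3 = 9/2 (r>0 drops 1)
2. [ext C3·C4]  r_C3² + 15r_C3 − 351/4 = 0  ⇒  r_C3 = 9/2 (r>0 drops 1)

9/2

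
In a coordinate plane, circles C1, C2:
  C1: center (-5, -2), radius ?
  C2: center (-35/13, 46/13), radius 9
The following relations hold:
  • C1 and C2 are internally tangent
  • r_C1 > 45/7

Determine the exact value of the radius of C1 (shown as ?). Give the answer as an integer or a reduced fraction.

1. [int C1,C2]  r_C1² − 18r_C1 + 45 = 0  ⇒  r_C1 = 3 or 15
2. given r_C1 > 45/7: keep 15

15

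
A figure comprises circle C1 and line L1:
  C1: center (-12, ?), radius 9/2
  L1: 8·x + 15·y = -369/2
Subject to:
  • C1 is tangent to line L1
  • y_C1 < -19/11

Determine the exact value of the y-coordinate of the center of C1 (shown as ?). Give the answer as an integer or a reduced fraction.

1. [C1‖L1]  y_C1² + (59/5)y_C1 + 44/5 = 0  ⇒  y_C1 = -11 or -4/5
2. given y_C1 < -19/11: keep -11

-11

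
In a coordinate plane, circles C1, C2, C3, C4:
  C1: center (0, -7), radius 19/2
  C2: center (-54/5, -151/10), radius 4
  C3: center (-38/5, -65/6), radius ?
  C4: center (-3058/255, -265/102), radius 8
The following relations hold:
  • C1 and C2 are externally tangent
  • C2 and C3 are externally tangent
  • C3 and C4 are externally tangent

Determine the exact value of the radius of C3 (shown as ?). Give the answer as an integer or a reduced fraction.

4/3

1. [ext C2·C3]  r_C3² + 8r_C3 − 112/9 = 0  ⇒  r_C3 = 4/3 (r>0 drops 1)
2. [ext C3·C4]  r_C3² + 16r_C3 − 208/9 = 0  ⇒  r_C3 = 4/3 (r>0 drops 1)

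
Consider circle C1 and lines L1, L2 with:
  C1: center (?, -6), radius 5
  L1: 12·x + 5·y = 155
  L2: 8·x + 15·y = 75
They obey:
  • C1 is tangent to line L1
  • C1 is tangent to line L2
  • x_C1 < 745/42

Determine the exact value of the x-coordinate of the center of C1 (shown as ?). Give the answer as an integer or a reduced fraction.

1. [C1‖L1]  x_C1² − (185/6)x_C1 + 625/3 = 0  ⇒  x_C1 = 10 or 125/6
2. [C1‖L2]  x_C1² − (165/4)x_C1 + 625/2 = 0  ⇒  x_C1 = 10 or 125/4

10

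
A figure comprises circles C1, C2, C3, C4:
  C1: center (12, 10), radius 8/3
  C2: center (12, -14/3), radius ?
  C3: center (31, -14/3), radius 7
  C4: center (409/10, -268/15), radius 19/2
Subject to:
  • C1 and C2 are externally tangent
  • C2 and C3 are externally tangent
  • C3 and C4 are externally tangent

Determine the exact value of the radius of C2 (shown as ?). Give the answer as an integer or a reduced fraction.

12

1. [ext C1·C2]  r_C2² + (16/3)r_C2 − 208 = 0  ⇒  r_C2 = 12 (r>0 drops 1)
2. [ext C2·C3]  r_C2² + 14r_C2 − 312 = 0  ⇒  r_C2 = 12 (r>0 drops 1)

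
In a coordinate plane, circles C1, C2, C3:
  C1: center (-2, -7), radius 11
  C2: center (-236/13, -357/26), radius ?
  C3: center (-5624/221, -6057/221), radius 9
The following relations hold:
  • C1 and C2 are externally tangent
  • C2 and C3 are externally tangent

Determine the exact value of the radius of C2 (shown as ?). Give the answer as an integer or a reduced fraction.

1. [ext C1·C2]  r_C2² + 22r_C2 − 741/4 = 0  ⇒  r_C2 = 13/2 (r>0 drops 1)
2. [ext C2·C3]  r_C2² + 18r_C2 − 637/4 = 0  ⇒  r_C2 = 13/2 (r>0 drops 1)

13/2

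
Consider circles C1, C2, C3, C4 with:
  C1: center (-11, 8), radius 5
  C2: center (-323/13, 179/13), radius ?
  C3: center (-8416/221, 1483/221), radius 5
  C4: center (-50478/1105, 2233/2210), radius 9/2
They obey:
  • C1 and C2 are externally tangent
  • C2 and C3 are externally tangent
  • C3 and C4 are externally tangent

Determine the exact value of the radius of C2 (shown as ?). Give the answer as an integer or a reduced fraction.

1. [ext C1·C2]  r_C2² + 10r_C2 − 200 = 0  ⇒  r_C2 = 10 (r>0 drops 1)
2. [ext C2·C3]  r_C2² + 10r_C2 − 200 = 0  ⇒  r_C2 = 10 (r>0 drops 1)

10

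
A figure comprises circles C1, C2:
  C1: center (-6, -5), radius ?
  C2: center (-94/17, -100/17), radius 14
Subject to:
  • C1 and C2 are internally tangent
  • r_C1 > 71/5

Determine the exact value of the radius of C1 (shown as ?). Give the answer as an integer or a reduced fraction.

1. [int C1,C2]  r_C1² − 28r_C1 + 195 = 0  ⇒  r_C1 = 13 or 15
2. given r_C1 > 71/5: keep 15

15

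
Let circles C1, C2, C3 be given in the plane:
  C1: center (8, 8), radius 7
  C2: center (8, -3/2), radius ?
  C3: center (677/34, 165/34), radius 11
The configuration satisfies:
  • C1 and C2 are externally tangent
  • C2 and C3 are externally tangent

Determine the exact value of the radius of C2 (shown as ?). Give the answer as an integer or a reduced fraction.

5/2

1. [ext C1·C2]  r_C2² + 14r_C2 − 165/4 = 0  ⇒  r_C2 = 5/2 (r>0 drops 1)
2. [ext C2·C3]  r_C2² + 22r_C2 − 245/4 = 0  ⇒  r_C2 = 5/2 (r>0 drops 1)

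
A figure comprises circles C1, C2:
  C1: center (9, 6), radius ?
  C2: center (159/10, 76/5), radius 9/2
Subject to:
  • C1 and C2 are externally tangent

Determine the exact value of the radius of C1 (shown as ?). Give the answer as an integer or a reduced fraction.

1. [ext C1·C2]  r_C1² + 9r_C1 − 112 = 0  ⇒  r_C1 = 7 (r>0 drops 1)

7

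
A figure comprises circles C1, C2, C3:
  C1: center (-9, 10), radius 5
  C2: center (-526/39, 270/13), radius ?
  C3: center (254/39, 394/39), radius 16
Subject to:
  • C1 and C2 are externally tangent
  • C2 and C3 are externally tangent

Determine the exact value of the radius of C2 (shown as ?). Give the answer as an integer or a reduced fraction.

20/3

1. [ext C1·C2]  r_C2² + 10r_C2 − 1000/9 = 0  ⇒  r_C2 = 20/3 (r>0 drops 1)
2. [ext C2·C3]  r_C2² + 32r_C2 − 2320/9 = 0  ⇒  r_C2 = 20/3 (r>0 drops 1)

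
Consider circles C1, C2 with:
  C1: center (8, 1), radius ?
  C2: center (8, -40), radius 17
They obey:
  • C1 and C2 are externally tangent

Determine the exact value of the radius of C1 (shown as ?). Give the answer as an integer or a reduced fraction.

1. [ext C1·C2]  r_C1² + 34r_C1 − 1392 = 0  ⇒  r_C1 = 24 (r>0 drops 1)

24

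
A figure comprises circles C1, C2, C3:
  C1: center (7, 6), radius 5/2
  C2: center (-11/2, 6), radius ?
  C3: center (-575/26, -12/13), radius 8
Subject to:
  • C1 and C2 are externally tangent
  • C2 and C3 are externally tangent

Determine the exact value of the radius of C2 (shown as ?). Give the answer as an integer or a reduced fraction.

1. [ext C1·C2]  r_C2² + 5r_C2 − 150 = 0  ⇒  r_C2 = 10 (r>0 drops 1)
2. [ext C2·C3]  r_C2² + 16r_C2 − 260 = 0  ⇒  r_C2 = 10 (r>0 drops 1)

10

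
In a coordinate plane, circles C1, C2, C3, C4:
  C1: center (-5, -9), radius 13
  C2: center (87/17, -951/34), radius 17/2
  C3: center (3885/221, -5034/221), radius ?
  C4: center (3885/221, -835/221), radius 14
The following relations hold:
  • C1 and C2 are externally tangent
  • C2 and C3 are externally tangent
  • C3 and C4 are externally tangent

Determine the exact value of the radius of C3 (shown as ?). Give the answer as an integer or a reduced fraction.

1. [ext C2·C3]  r_C3² + 17r_C3 − 110 = 0  ⇒  r_C3 = 5 (r>0 drops 1)
2. [ext C3·C4]  r_C3² + 28r_C3 − 165 = 0  ⇒  r_C3 = 5 (r>0 drops 1)

5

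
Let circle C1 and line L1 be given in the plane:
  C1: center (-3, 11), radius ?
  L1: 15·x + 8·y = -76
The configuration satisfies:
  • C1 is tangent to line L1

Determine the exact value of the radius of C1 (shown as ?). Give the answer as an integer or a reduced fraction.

7

1. [C1‖L1]  r_C1² − 49 = 0  ⇒  r_C1 = 7 (r>0 drops 1)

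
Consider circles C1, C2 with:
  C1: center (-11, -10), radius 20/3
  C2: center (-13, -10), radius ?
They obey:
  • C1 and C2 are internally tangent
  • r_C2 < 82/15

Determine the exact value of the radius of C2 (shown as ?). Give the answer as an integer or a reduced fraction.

1. [int C1,C2]  r_C2² − (40/3)r_C2 + 364/9 = 0  ⇒  r_C2 = 14/3 or 26/3
2. given r_C2 < 82/15: keep 14/3

14/3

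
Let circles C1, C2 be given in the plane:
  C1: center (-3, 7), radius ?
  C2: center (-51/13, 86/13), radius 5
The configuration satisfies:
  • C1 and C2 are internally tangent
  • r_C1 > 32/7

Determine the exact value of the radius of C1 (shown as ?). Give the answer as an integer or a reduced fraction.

6

1. [int C1,C2]  r_C1² − 10r_C1 + 24 = 0  ⇒  r_C1 = 4 or 6
2. given r_C1 > 32/7: keep 6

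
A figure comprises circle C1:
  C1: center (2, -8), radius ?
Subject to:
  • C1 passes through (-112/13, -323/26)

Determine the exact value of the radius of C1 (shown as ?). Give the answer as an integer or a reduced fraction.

23/2

1. [C1∋P]  r_C1² − 529/4 = 0  ⇒  r_C1 = 23/2 (r>0 drops 1)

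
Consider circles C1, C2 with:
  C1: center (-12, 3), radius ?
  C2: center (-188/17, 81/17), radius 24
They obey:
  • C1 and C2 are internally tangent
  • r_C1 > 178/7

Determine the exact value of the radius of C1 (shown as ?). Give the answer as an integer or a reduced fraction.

26

1. [int C1,C2]  r_C1² − 48r_C1 + 572 = 0  ⇒  r_C1 = 22 or 26
2. given r_C1 > 178/7: keep 26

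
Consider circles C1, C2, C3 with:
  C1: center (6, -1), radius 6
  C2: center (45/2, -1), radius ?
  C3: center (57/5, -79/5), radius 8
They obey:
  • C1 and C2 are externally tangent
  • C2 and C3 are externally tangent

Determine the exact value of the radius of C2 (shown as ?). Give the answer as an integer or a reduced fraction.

21/2

1. [ext C1·C2]  r_C2² + 12r_C2 − 945/4 = 0  ⇒  r_C2 = 21/2 (r>0 drops 1)
2. [ext C2·C3]  r_C2² + 16r_C2 − 1113/4 = 0  ⇒  r_C2 = 21/2 (r>0 drops 1)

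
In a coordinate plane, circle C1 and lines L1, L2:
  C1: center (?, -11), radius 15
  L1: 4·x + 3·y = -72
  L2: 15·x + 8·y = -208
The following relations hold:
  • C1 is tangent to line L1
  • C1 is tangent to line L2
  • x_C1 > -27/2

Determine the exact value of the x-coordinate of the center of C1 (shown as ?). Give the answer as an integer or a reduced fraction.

1. [C1‖L1]  x_C1² + (39/2)x_C1 − 513/2 = 0  ⇒  x_C1 = -57/2 or 9
2. [C1‖L2]  x_C1² + 16x_C1 − 225 = 0  ⇒  x_C1 = -25 or 9

9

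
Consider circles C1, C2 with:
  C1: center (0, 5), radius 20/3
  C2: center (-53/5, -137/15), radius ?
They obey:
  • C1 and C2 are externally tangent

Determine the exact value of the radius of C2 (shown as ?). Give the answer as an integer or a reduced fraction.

11

1. [ext C1·C2]  r_C2² + (40/3)r_C2 − 803/3 = 0  ⇒  r_C2 = 11 (r>0 drops 1)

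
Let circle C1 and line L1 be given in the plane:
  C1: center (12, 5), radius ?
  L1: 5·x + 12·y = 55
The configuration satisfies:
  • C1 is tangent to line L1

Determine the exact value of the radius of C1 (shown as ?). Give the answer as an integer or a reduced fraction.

5

1. [C1‖L1]  r_C1² − 25 = 0  ⇒  r_C1 = 5 (r>0 drops 1)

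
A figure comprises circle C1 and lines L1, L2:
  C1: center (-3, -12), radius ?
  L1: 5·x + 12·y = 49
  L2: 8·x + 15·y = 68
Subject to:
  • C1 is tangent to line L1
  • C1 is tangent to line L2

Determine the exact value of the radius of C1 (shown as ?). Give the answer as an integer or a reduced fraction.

1. [C1‖L1]  r_C1² − 256 = 0  ⇒  r_C1 = 16 (r>0 drops 1)
2. [C1‖L2]  r_C1² − 256 = 0  ⇒  r_C1 = 16 (r>0 drops 1)

16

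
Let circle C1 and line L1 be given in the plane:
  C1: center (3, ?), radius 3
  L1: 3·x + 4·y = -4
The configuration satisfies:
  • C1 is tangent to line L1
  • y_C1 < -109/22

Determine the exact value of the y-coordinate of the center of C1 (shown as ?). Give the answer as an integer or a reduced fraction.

-7

1. [C1‖L1]  y_C1² + (13/2)y_C1 − 7/2 = 0  ⇒  y_C1 = -7 or 1/2
2. given y_C1 < -109/22: keep -7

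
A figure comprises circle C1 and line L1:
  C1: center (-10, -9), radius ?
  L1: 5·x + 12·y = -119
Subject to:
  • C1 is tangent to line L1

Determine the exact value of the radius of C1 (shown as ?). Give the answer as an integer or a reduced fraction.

1. [C1‖L1]  r_C1² − 9 = 0  ⇒  r_C1 = 3 (r>0 drops 1)

3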